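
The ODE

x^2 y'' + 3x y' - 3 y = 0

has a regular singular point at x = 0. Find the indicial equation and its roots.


Divide by x^2 to reach normal form y'' + P_1(x) y' + P_2(x) y = 0 with P_1(x) = 3/x and P_2(x) = -3/x^2.
x = 0 is a singular point because the y'-coefficient 3/x has a pole at x = 0 and the y-coefficient -3/x^2 has a pole at x = 0.
It is a regular singular point because x P_1(x) = p(x) = 3 and x^2 P_2(x) = q(x) = -3 are polynomials, hence analytic at x = 0.
p(0) = 3,  q(0) = -3.
Indicial equation: r(r-1) + p(0) r + q(0) = 0, i.e. r^2 + (p(0) - 1) r + q(0) = 0, i.e. r^2 + 2 r - 3 = 0.
Discriminant: (2)^2 - 4(-3) = 16, so r = (-2 ± 4)/2.
Solving: r_1 = 1, r_2 = -3.

indicial: r^2 + 2 r - 3 = 0; roots r_1 = 1, r_2 = -3


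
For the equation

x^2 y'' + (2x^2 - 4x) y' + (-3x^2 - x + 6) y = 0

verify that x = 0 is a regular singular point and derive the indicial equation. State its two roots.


Divide by x^2 to reach normal form y'' + P_1(x) y' + P_2(x) y = 0 with P_1(x) = 2 - 4/x and P_2(x) = -3 - 1/x + 6/x^2.
x = 0 is a singular point because the y'-coefficient 2 - 4/x has a pole at x = 0 and the y-coefficient -3 - 1/x + 6/x^2 has a pole at x = 0.
It is a regular singular point because x P_1(x) = p(x) = 2x - 4 and x^2 P_2(x) = q(x) = -3x^2 - x + 6 are polynomials, hence analytic at x = 0.
p(0) = -4,  q(0) = 6.
Indicial equation: r(r-1) + p(0) r + q(0) = 0, i.e. r^2 + (p(0) - 1) r + q(0) = 0, i.e. r^2 - 5 r + 6 = 0.
Discriminant: (-5)^2 - 4(6) = 1, so r = (5 ± 1)/2.
Solving: r_1 = 3, r_2 = 2.

indicial: r^2 - 5 r + 6 = 0; roots r_1 = 3, r_2 = 2


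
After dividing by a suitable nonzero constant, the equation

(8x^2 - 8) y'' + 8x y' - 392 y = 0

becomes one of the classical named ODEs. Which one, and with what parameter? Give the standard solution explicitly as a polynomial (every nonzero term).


All three coefficients share the factor -8; dividing through by -8 gives  (1 - x^2) y'' - x y' + 49 y = 0.
This matches the Chebyshev equation (1 - x^2) y'' - x y' + n^2 y = 0 (note the -x y' term, not -2x y') with n^2 = 49, so n = 7; the polynomial solution is T_7(x).
With y = sum_k a_k x^k, matching x^k gives (k+2)(k+1) a_{k+2} = (k^2 - n^2) a_k = (k - 7)(k + 7) a_k. The right side vanishes at k = 7, so the series with the parity of 7 terminates at degree 7.
Standard normalization: leading coefficient of T_n is 2^(n-1), so a_7 = 2^6 = 64. Work downward with a_k = (k+1)(k+2) a_{k+2} / ((k - 7)(k + 7)):
  a_5 = (6)(7)(64) / ((5 - 7)(5 + 7)) = 2688/(-24) = -112
  a_3 = (4)(5)(-112) / ((3 - 7)(3 + 7)) = -2240/(-40) = 56
  a_1 = (2)(3)(56) / ((1 - 7)(1 + 7)) = 336/(-48) = -7
Hence T_7(x) = 64 x^7 - 112 x^5 + 56 x^3 - 7 x.

T_7(x); series = 64 x^7 - 112 x^5 + 56 x^3 - 7 x


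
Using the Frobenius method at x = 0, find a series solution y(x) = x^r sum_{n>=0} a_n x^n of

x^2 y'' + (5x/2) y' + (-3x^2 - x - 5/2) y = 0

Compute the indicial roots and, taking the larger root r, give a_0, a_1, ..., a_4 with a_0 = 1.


Write in Frobenius form y'' + (p(x)/x) y' + (q(x)/x^2) y = 0:
  p(x) = 5/2,  q(x) = -3x^2 - x - 5/2.
Indicial equation: r(r-1) + (5/2) r + (-5/2) = 0 -> roots r_1 = 1, r_2 = -5/2.
Take r = r_1 = 1. Let y(x) = x^r sum_{n>=0} a_n x^n with a_0 = 1.
Substitute y = x^r sum a_n x^n and match x^{r+n}. The recurrence is
  D(n) a_n - 1 a_{n-1} - 3 a_{n-2} = 0,  where D(n) = (r+n)(r+n-1) + (5/2)(r+n) + (-5/2).
  a_n = [1 a_{n-1} + 3 a_{n-2}] / D(n).
Since the indicial polynomial factors as (r - r_1)(r - r_2), D(n) = (r_1 + n - r_1)(r_1 + n - r_2) = n(n + 7/2).
Evaluating step by step (a_0 = 1):
  n = 1: D(1) = 1(1 + 7/2) = 9/2; numerator = 1(1) = 1; a_1 = (1)/(9/2) = 2/9
  n = 2: D(2) = 2(2 + 7/2) = 11; numerator = 1(2/9) + 3(1) = 29/9; a_2 = (29/9)/(11) = 29/99
  n = 3: D(3) = 3(3 + 7/2) = 39/2; numerator = 1(29/99) + 3(2/9) = 95/99; a_3 = (95/99)/(39/2) = 190/3861
  n = 4: D(4) = 4(4 + 7/2) = 30; numerator = 1(190/3861) + 3(29/99) = 3583/3861; a_4 = (3583/3861)/(30) = 3583/115830

r = 1; a_0 = 1; a_1 = 2/9; a_2 = 29/99; a_3 = 190/3861; a_4 = 3583/115830


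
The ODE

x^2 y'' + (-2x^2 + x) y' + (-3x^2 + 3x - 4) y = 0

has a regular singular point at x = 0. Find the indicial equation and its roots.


Divide by x^2 to reach normal form y'' + P_1(x) y' + P_2(x) y = 0 with P_1(x) = -2 + 1/x and P_2(x) = -3 + 3/x - 4/x^2.
x = 0 is a singular point because the y'-coefficient -2 + 1/x has a pole at x = 0 and the y-coefficient -3 + 3/x - 4/x^2 has a pole at x = 0.
It is a regular singular point because x P_1(x) = p(x) = 1 - 2x and x^2 P_2(x) = q(x) = -3x^2 + 3x - 4 are polynomials, hence analytic at x = 0.
p(0) = 1,  q(0) = -4.
Indicial equation: r(r-1) + p(0) r + q(0) = 0, i.e. r^2 + (p(0) - 1) r + q(0) = 0, i.e. r^2 - 4 = 0.
Discriminant: (0)^2 - 4(-4) = 16, so r = (0 ± 4)/2.
Solving: r_1 = 2, r_2 = -2.

indicial: r^2 - 4 = 0; roots r_1 = 2, r_2 = -2


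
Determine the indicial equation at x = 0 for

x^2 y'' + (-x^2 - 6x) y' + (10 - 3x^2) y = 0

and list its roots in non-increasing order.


Divide by x^2 to reach normal form y'' + P_1(x) y' + P_2(x) y = 0 with P_1(x) = -1 - 6/x and P_2(x) = -3 + 10/x^2.
x = 0 is a singular point because the y'-coefficient -1 - 6/x has a pole at x = 0 and the y-coefficient -3 + 10/x^2 has a pole at x = 0.
It is a regular singular point because x P_1(x) = p(x) = -x - 6 and x^2 P_2(x) = q(x) = 10 - 3x^2 are polynomials, hence analytic at x = 0.
p(0) = -6,  q(0) = 10.
Indicial equation: r(r-1) + p(0) r + q(0) = 0, i.e. r^2 + (p(0) - 1) r + q(0) = 0, i.e. r^2 - 7 r + 10 = 0.
Discriminant: (-7)^2 - 4(10) = 9, so r = (7 ± 3)/2.
Solving: r_1 = 5, r_2 = 2.

indicial: r^2 - 7 r + 10 = 0; roots r_1 = 5, r_2 = 2


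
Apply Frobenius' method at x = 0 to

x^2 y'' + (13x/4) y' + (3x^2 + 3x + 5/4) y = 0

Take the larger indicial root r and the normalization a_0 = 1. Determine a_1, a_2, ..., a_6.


Write in Frobenius form y'' + (p(x)/x) y' + (q(x)/x^2) y = 0:
  p(x) = 13/4,  q(x) = 3x^2 + 3x + 5/4.
Indicial equation: r(r-1) + (13/4) r + (5/4) = 0 -> roots r_1 = -1, r_2 = -5/4.
Take r = r_1 = -1. Let y(x) = x^r sum_{n>=0} a_n x^n with a_0 = 1.
Substitute y = x^r sum a_n x^n and match x^{r+n}. The recurrence is
  D(n) a_n + 3 a_{n-1} + 3 a_{n-2} = 0,  where D(n) = (r+n)(r+n-1) + (13/4)(r+n) + (5/4).
  a_n = [-3 a_{n-1} - 3 a_{n-2}] / D(n).
Since the indicial polynomial factors as (r - r_1)(r - r_2), D(n) = (r_1 + n - r_1)(r_1 + n - r_2) = n(n + 1/4).
Evaluating step by step (a_0 = 1):
  n = 1: D(1) = 1(1 + 1/4) = 5/4; numerator = -3(1) = -3; a_1 = (-3)/(5/4) = -12/5
  n = 2: D(2) = 2(2 + 1/4) = 9/2; numerator = -3(-12/5) - 3(1) = 21/5; a_2 = (21/5)/(9/2) = 14/15
  n = 3: D(3) = 3(3 + 1/4) = 39/4; numerator = -3(14/15) - 3(-12/5) = 22/5; a_3 = (22/5)/(39/4) = 88/195
  n = 4: D(4) = 4(4 + 1/4) = 17; numerator = -3(88/195) - 3(14/15) = -54/13; a_4 = (-54/13)/(17) = -54/221
  n = 5: D(5) = 5(5 + 1/4) = 105/4; numerator = -3(-54/221) - 3(88/195) = -686/1105; a_5 = (-686/1105)/(105/4) = -392/16575
  n = 6: D(6) = 6(6 + 1/4) = 75/2; numerator = -3(-392/16575) - 3(-54/221) = 4442/5525; a_6 = (4442/5525)/(75/2) = 8884/414375

r = -1; a_0 = 1; a_1 = -12/5; a_2 = 14/15; a_3 = 88/195; a_4 = -54/221; a_5 = -392/16575; a_6 = 8884/414375


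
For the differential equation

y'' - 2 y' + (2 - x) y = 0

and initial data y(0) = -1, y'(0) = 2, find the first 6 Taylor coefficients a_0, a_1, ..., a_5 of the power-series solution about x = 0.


Ansatz: y(x) = sum_{n>=0} a_n x^n, so y'(x) = sum_{n>=1} n a_n x^(n-1) and y''(x) = sum_{n>=2} n(n-1) a_n x^(n-2).
Substitute into P(x) y'' + Q(x) y' + R(x) y = 0 with P(x) = 1, Q(x) = -2, R(x) = 2 - x, and match powers of x.
Initial conditions: a_0 = -1, a_1 = 2.
Setting the coefficient of each power of x to zero and solving order by order (substituting the coefficients already found):
  x^0: 2 a_2 - 2 a_1 + 2 a_0 = 0  ->  2 a_2 = 2 a_1 - 2 a_0 = 6  ->  a_2 = 3
  x^1: 6 a_3 - 4 a_2 + 2 a_1 - a_0 = 0  ->  6 a_3 = 4 a_2 - 2 a_1 + a_0 = 7  ->  a_3 = 7/6
  x^2: 12 a_4 - 6 a_3 + 2 a_2 - a_1 = 0  ->  12 a_4 = 6 a_3 - 2 a_2 + a_1 = 3  ->  a_4 = 1/4
  x^3: 20 a_5 - 8 a_4 + 2 a_3 - a_2 = 0  ->  20 a_5 = 8 a_4 - 2 a_3 + a_2 = 8/3  ->  a_5 = 2/15
Truncated series: y(x) = -1 + 2 x + 3 x^2 + (7/6) x^3 + (1/4) x^4 + (2/15) x^5 + O(x^6).

a_0 = -1; a_1 = 2; a_2 = 3; a_3 = 7/6; a_4 = 1/4; a_5 = 2/15


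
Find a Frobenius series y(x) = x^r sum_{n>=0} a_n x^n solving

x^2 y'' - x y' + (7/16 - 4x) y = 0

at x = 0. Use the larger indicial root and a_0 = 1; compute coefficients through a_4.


Write in Frobenius form y'' + (p(x)/x) y' + (q(x)/x^2) y = 0:
  p(x) = -1,  q(x) = 7/16 - 4x.
Indicial equation: r(r-1) + (-1) r + (7/16) = 0 -> roots r_1 = 7/4, r_2 = 1/4.
Take r = r_1 = 7/4. Let y(x) = x^r sum_{n>=0} a_n x^n with a_0 = 1.
Substitute y = x^r sum a_n x^n and match x^{r+n}. The recurrence is
  D(n) a_n - 4 a_{n-1} = 0,  where D(n) = (r+n)(r+n-1) + (-1)(r+n) + (7/16).
  a_n = 4 / D(n) * a_{n-1}.
Since the indicial polynomial factors as (r - r_1)(r - r_2), D(n) = (r_1 + n - r_1)(r_1 + n - r_2) = n(n + 3/2).
Evaluating step by step (a_0 = 1):
  n = 1: D(1) = 1(1 + 3/2) = 5/2; numerator = 4(1) = 4; a_1 = (4)/(5/2) = 8/5
  n = 2: D(2) = 2(2 + 3/2) = 7; numerator = 4(8/5) = 32/5; a_2 = (32/5)/(7) = 32/35
  n = 3: D(3) = 3(3 + 3/2) = 27/2; numerator = 4(32/35) = 128/35; a_3 = (128/35)/(27/2) = 256/945
  n = 4: D(4) = 4(4 + 3/2) = 22; numerator = 4(256/945) = 1024/945; a_4 = (1024/945)/(22) = 512/10395

r = 7/4; a_0 = 1; a_1 = 8/5; a_2 = 32/35; a_3 = 256/945; a_4 = 512/10395


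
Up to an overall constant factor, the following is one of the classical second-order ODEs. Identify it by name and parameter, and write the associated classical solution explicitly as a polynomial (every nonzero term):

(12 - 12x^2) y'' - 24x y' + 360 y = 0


All three coefficients share the factor 12; dividing through by 12 gives  (1 - x^2) y'' - 2x y' + 30 y = 0.
This matches the Legendre equation (1 - x^2) y'' - 2x y' + n(n+1) y = 0 (note the -2x y' term) with n(n+1) = 30, so n = 5; the polynomial solution is P_5(x).
With y = sum_k a_k x^k, matching x^k gives (k+2)(k+1) a_{k+2} = [k(k+1) - n(n+1)] a_k = (k - 5)(k + 6) a_k. The right side vanishes at k = 5, so the series with the parity of 5 terminates at degree 5.
Standard normalization (P_n(1) = 1): leading coefficient (2n)!/(2^n (n!)^2) = 3628800/(32*14400) = 63/8, so a_5 = 63/8. Work downward with a_k = (k+1)(k+2) a_{k+2} / ((k - 5)(k + 6)):
  a_3 = (4)(5)(63/8) / ((3 - 5)(3 + 6)) = (315/2)/(-18) = -35/4
  a_1 = (2)(3)(-35/4) / ((1 - 5)(1 + 6)) = (-105/2)/(-28) = 15/8
Hence P_5(x) = 63 x^5/8 - 35 x^3/4 + 15 x/8.

P_5(x); series = 63 x^5/8 - 35 x^3/4 + 15 x/8


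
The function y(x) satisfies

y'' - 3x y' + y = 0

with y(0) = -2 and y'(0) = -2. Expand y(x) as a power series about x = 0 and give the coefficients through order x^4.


Ansatz: y(x) = sum_{n>=0} a_n x^n, so y'(x) = sum_{n>=1} n a_n x^(n-1) and y''(x) = sum_{n>=2} n(n-1) a_n x^(n-2).
Substitute into P(x) y'' + Q(x) y' + R(x) y = 0 with P(x) = 1, Q(x) = -3x, R(x) = 1, and match powers of x.
Initial conditions: a_0 = -2, a_1 = -2.
Setting the coefficient of each power of x to zero and solving order by order (substituting the coefficients already found):
  x^0: 2 a_2 + a_0 = 0  ->  2 a_2 = -a_0 = 2  ->  a_2 = 1
  x^1: 6 a_3 - 2 a_1 = 0  ->  6 a_3 = 2 a_1 = -4  ->  a_3 = -2/3
  x^2: 12 a_4 - 5 a_2 = 0  ->  12 a_4 = 5 a_2 = 5  ->  a_4 = 5/12
Truncated series: y(x) = -2 - 2 x + x^2 - (2/3) x^3 + (5/12) x^4 + O(x^5).

a_0 = -2; a_1 = -2; a_2 = 1; a_3 = -2/3; a_4 = 5/12


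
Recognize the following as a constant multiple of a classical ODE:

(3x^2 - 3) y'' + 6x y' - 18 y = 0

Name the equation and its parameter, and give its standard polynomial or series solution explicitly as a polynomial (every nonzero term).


All three coefficients share the factor -3; dividing through by -3 gives  (1 - x^2) y'' - 2x y' + 6 y = 0.
This matches the Legendre equation (1 - x^2) y'' - 2x y' + n(n+1) y = 0 (note the -2x y' term) with n(n+1) = 6, so n = 2; the polynomial solution is P_2(x).
With y = sum_k a_k x^k, matching x^k gives (k+2)(k+1) a_{k+2} = [k(k+1) - n(n+1)] a_k = (k - 2)(k + 3) a_k. The right side vanishes at k = 2, so the series with the parity of 2 terminates at degree 2.
Standard normalization (P_n(1) = 1): leading coefficient (2n)!/(2^n (n!)^2) = 24/(4*4) = 3/2, so a_2 = 3/2. Work downward with a_k = (k+1)(k+2) a_{k+2} / ((k - 2)(k + 3)):
  a_0 = (1)(2)(3/2) / ((0 - 2)(0 + 3)) = 3/(-6) = -1/2
Hence P_2(x) = 3 x^2/2 - 1/2.

P_2(x); series = 3 x^2/2 - 1/2


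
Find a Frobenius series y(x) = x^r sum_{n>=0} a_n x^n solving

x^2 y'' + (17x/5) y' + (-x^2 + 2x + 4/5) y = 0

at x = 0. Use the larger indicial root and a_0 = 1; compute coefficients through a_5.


Write in Frobenius form y'' + (p(x)/x) y' + (q(x)/x^2) y = 0:
  p(x) = 17/5,  q(x) = -x^2 + 2x + 4/5.
Indicial equation: r(r-1) + (17/5) r + (4/5) = 0 -> roots r_1 = -2/5, r_2 = -2.
Take r = r_1 = -2/5. Let y(x) = x^r sum_{n>=0} a_n x^n with a_0 = 1.
Substitute y = x^r sum a_n x^n and match x^{r+n}. The recurrence is
  D(n) a_n + 2 a_{n-1} - 1 a_{n-2} = 0,  where D(n) = (r+n)(r+n-1) + (17/5)(r+n) + (4/5).
  a_n = [-2 a_{n-1} + 1 a_{n-2}] / D(n).
Since the indicial polynomial factors as (r - r_1)(r - r_2), D(n) = (r_1 + n - r_1)(r_1 + n - r_2) = n(n + 8/5).
Evaluating step by step (a_0 = 1):
  n = 1: D(1) = 1(1 + 8/5) = 13/5; numerator = -2(1) = -2; a_1 = (-2)/(13/5) = -10/13
  n = 2: D(2) = 2(2 + 8/5) = 36/5; numerator = -2(-10/13) + 1(1) = 33/13; a_2 = (33/13)/(36/5) = 55/156
  n = 3: D(3) = 3(3 + 8/5) = 69/5; numerator = -2(55/156) + 1(-10/13) = -115/78; a_3 = (-115/78)/(69/5) = -25/234
  n = 4: D(4) = 4(4 + 8/5) = 112/5; numerator = -2(-25/234) + 1(55/156) = 265/468; a_4 = (265/468)/(112/5) = 1325/52416
  n = 5: D(5) = 5(5 + 8/5) = 33; numerator = -2(1325/52416) + 1(-25/234) = -1375/8736; a_5 = (-1375/8736)/(33) = -125/26208

r = -2/5; a_0 = 1; a_1 = -10/13; a_2 = 55/156; a_3 = -25/234; a_4 = 1325/52416; a_5 = -125/26208


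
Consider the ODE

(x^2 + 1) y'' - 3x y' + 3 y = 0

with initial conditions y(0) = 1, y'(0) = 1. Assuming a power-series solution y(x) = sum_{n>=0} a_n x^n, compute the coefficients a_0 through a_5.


Ansatz: y(x) = sum_{n>=0} a_n x^n, so y'(x) = sum_{n>=1} n a_n x^(n-1) and y''(x) = sum_{n>=2} n(n-1) a_n x^(n-2).
Substitute into P(x) y'' + Q(x) y' + R(x) y = 0 with P(x) = x^2 + 1, Q(x) = -3x, R(x) = 3, and match powers of x.
Initial conditions: a_0 = 1, a_1 = 1.
Setting the coefficient of each power of x to zero and solving order by order (substituting the coefficients already found):
  x^0: 2 a_2 + 3 a_0 = 0  ->  2 a_2 = -3 a_0 = -3  ->  a_2 = -3/2
  x^1: 6 a_3 = 0  ->  a_3 = 0
  x^2: 12 a_4 - a_2 = 0  ->  12 a_4 = a_2 = -3/2  ->  a_4 = -1/8
  x^3: 20 a_5 = 0  ->  a_5 = 0
Truncated series: y(x) = 1 + x - (3/2) x^2 - (1/8) x^4 + O(x^6).

a_0 = 1; a_1 = 1; a_2 = -3/2; a_3 = 0; a_4 = -1/8; a_5 = 0


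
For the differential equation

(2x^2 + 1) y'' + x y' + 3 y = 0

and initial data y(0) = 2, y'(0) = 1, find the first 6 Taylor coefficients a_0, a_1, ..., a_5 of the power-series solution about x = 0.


Ansatz: y(x) = sum_{n>=0} a_n x^n, so y'(x) = sum_{n>=1} n a_n x^(n-1) and y''(x) = sum_{n>=2} n(n-1) a_n x^(n-2).
Substitute into P(x) y'' + Q(x) y' + R(x) y = 0 with P(x) = 2x^2 + 1, Q(x) = x, R(x) = 3, and match powers of x.
Initial conditions: a_0 = 2, a_1 = 1.
Setting the coefficient of each power of x to zero and solving order by order (substituting the coefficients already found):
  x^0: 2 a_2 + 3 a_0 = 0  ->  2 a_2 = -3 a_0 = -6  ->  a_2 = -3
  x^1: 6 a_3 + 4 a_1 = 0  ->  6 a_3 = -4 a_1 = -4  ->  a_3 = -2/3
  x^2: 12 a_4 + 9 a_2 = 0  ->  12 a_4 = -9 a_2 = 27  ->  a_4 = 9/4
  x^3: 20 a_5 + 18 a_3 = 0  ->  20 a_5 = -18 a_3 = 12  ->  a_5 = 3/5
Truncated series: y(x) = 2 + x - 3 x^2 - (2/3) x^3 + (9/4) x^4 + (3/5) x^5 + O(x^6).

a_0 = 2; a_1 = 1; a_2 = -3; a_3 = -2/3; a_4 = 9/4; a_5 = 3/5


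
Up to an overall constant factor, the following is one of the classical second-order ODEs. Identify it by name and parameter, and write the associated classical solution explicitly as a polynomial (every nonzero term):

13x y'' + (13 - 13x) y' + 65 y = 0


All three coefficients share the factor 13; dividing through by 13 gives  x y'' + (1 - x) y' + 5 y = 0.
This matches the Laguerre equation x y'' + (1 - x) y' + n y = 0 with n = 5; the polynomial solution is L_5(x).
With y = sum_k a_k x^k, matching x^k gives (k+1)k a_{k+1} + (k+1) a_{k+1} - k a_k + n a_k = 0, i.e. (k+1)^2 a_{k+1} = (k - n) a_k = (k - 5) a_k. The right side vanishes at k = 5, so the series terminates at degree 5.
Standard normalization L_n(0) = 1 gives a_0 = 1. Work upward with a_{k+1} = (k - 5) a_k / (k+1)^2:
  a_1 = (0 - 5)(1) / 1^2 = -5/1 = -5
  a_2 = (1 - 5)(-5) / 2^2 = 20/4 = 5
  a_3 = (2 - 5)(5) / 3^2 = -15/9 = -5/3
  a_4 = (3 - 5)(-5/3) / 4^2 = (10/3)/16 = 5/24
  a_5 = (4 - 5)(5/24) / 5^2 = (-5/24)/25 = -1/120
Hence L_5(x) = -x^5/120 + 5 x^4/24 - 5 x^3/3 + 5 x^2 - 5 x + 1.

L_5(x); series = -x^5/120 + 5 x^4/24 - 5 x^3/3 + 5 x^2 - 5 x + 1


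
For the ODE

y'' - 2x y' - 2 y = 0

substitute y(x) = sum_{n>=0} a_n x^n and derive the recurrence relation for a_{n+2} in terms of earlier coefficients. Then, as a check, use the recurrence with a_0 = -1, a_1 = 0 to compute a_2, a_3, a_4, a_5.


Substitute y = sum_n a_n x^n.
y''(x) has coefficient (n+2)(n+1) a_{n+2} at x^n;
-2 x y'(x) has coefficient -2 n a_n at x^n (shift);
-2 y(x) has coefficient -2 a_n at x^n.
Matching x^n: (n+2)(n+1) a_{n+2} + (-2n - 2) a_n = 0.
Thus a_{n+2} = (2n + 2) / ((n+1)(n+2)) * a_n.

Check with a_0 = -1, a_1 = 0 (apply the recurrence for n = 0, 1, 2, 3): a_0 = -1, a_1 = 0, a_2 = -1, a_3 = 0, a_4 = -1/2, a_5 = 0.

a_(n+2) = (2n + 2) / ((n+1)(n+2)) * a_n; check: a_0 = -1, a_1 = 0, a_2 = -1, a_3 = 0, a_4 = -1/2, a_5 = 0


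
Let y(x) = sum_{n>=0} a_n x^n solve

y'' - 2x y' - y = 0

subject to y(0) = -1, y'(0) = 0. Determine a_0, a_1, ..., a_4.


Ansatz: y(x) = sum_{n>=0} a_n x^n, so y'(x) = sum_{n>=1} n a_n x^(n-1) and y''(x) = sum_{n>=2} n(n-1) a_n x^(n-2).
Substitute into P(x) y'' + Q(x) y' + R(x) y = 0 with P(x) = 1, Q(x) = -2x, R(x) = -1, and match powers of x.
Initial conditions: a_0 = -1, a_1 = 0.
Setting the coefficient of each power of x to zero and solving order by order (substituting the coefficients already found):
  x^0: 2 a_2 - a_0 = 0  ->  2 a_2 = a_0 = -1  ->  a_2 = -1/2
  x^1: 6 a_3 - 3 a_1 = 0  ->  6 a_3 = 3 a_1 = 0  ->  a_3 = 0
  x^2: 12 a_4 - 5 a_2 = 0  ->  12 a_4 = 5 a_2 = -5/2  ->  a_4 = -5/24
Truncated series: y(x) = -1 - (1/2) x^2 - (5/24) x^4 + O(x^5).

a_0 = -1; a_1 = 0; a_2 = -1/2; a_3 = 0; a_4 = -5/24


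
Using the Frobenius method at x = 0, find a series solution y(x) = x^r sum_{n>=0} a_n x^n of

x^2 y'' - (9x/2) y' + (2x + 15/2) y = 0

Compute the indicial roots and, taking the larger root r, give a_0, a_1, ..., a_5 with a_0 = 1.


Write in Frobenius form y'' + (p(x)/x) y' + (q(x)/x^2) y = 0:
  p(x) = -9/2,  q(x) = 2x + 15/2.
Indicial equation: r(r-1) + (-9/2) r + (15/2) = 0 -> roots r_1 = 3, r_2 = 5/2.
Take r = r_1 = 3. Let y(x) = x^r sum_{n>=0} a_n x^n with a_0 = 1.
Substitute y = x^r sum a_n x^n and match x^{r+n}. The recurrence is
  D(n) a_n + 2 a_{n-1} = 0,  where D(n) = (r+n)(r+n-1) + (-9/2)(r+n) + (15/2).
  a_n = -2 / D(n) * a_{n-1}.
Since the indicial polynomial factors as (r - r_1)(r - r_2), D(n) = (r_1 + n - r_1)(r_1 + n - r_2) = n(n + 1/2).
Evaluating step by step (a_0 = 1):
  n = 1: D(1) = 1(1 + 1/2) = 3/2; numerator = -2(1) = -2; a_1 = (-2)/(3/2) = -4/3
  n = 2: D(2) = 2(2 + 1/2) = 5; numerator = -2(-4/3) = 8/3; a_2 = (8/3)/(5) = 8/15
  n = 3: D(3) = 3(3 + 1/2) = 21/2; numerator = -2(8/15) = -16/15; a_3 = (-16/15)/(21/2) = -32/315
  n = 4: D(4) = 4(4 + 1/2) = 18; numerator = -2(-32/315) = 64/315; a_4 = (64/315)/(18) = 32/2835
  n = 5: D(5) = 5(5 + 1/2) = 55/2; numerator = -2(32/2835) = -64/2835; a_5 = (-64/2835)/(55/2) = -128/155925

r = 3; a_0 = 1; a_1 = -4/3; a_2 = 8/15; a_3 = -32/315; a_4 = 32/2835; a_5 = -128/155925


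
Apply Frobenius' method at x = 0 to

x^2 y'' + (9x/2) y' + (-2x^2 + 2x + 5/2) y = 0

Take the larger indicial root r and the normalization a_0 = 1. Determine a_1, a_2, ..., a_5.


Write in Frobenius form y'' + (p(x)/x) y' + (q(x)/x^2) y = 0:
  p(x) = 9/2,  q(x) = -2x^2 + 2x + 5/2.
Indicial equation: r(r-1) + (9/2) r + (5/2) = 0 -> roots r_1 = -1, r_2 = -5/2.
Take r = r_1 = -1. Let y(x) = x^r sum_{n>=0} a_n x^n with a_0 = 1.
Substitute y = x^r sum a_n x^n and match x^{r+n}. The recurrence is
  D(n) a_n + 2 a_{n-1} - 2 a_{n-2} = 0,  where D(n) = (r+n)(r+n-1) + (9/2)(r+n) + (5/2).
  a_n = [-2 a_{n-1} + 2 a_{n-2}] / D(n).
Since the indicial polynomial factors as (r - r_1)(r - r_2), D(n) = (r_1 + n - r_1)(r_1 + n - r_2) = n(n + 3/2).
Evaluating step by step (a_0 = 1):
  n = 1: D(1) = 1(1 + 3/2) = 5/2; numerator = -2(1) = -2; a_1 = (-2)/(5/2) = -4/5
  n = 2: D(2) = 2(2 + 3/2) = 7; numerator = -2(-4/5) + 2(1) = 18/5; a_2 = (18/5)/(7) = 18/35
  n = 3: D(3) = 3(3 + 3/2) = 27/2; numerator = -2(18/35) + 2(-4/5) = -92/35; a_3 = (-92/35)/(27/2) = -184/945
  n = 4: D(4) = 4(4 + 3/2) = 22; numerator = -2(-184/945) + 2(18/35) = 268/189; a_4 = (268/189)/(22) = 134/2079
  n = 5: D(5) = 5(5 + 3/2) = 65/2; numerator = -2(134/2079) + 2(-184/945) = -1796/3465; a_5 = (-1796/3465)/(65/2) = -3592/225225

r = -1; a_0 = 1; a_1 = -4/5; a_2 = 18/35; a_3 = -184/945; a_4 = 134/2079; a_5 = -3592/225225


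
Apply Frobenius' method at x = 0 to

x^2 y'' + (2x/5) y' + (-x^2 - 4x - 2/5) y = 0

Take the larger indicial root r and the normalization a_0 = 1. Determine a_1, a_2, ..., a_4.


Write in Frobenius form y'' + (p(x)/x) y' + (q(x)/x^2) y = 0:
  p(x) = 2/5,  q(x) = -x^2 - 4x - 2/5.
Indicial equation: r(r-1) + (2/5) r + (-2/5) = 0 -> roots r_1 = 1, r_2 = -2/5.
Take r = r_1 = 1. Let y(x) = x^r sum_{n>=0} a_n x^n with a_0 = 1.
Substitute y = x^r sum a_n x^n and match x^{r+n}. The recurrence is
  D(n) a_n - 4 a_{n-1} - 1 a_{n-2} = 0,  where D(n) = (r+n)(r+n-1) + (2/5)(r+n) + (-2/5).
  a_n = [4 a_{n-1} + 1 a_{n-2}] / D(n).
Since the indicial polynomial factors as (r - r_1)(r - r_2), D(n) = (r_1 + n - r_1)(r_1 + n - r_2) = n(n + 7/5).
Evaluating step by step (a_0 = 1):
  n = 1: D(1) = 1(1 + 7/5) = 12/5; numerator = 4(1) = 4; a_1 = (4)/(12/5) = 5/3
  n = 2: D(2) = 2(2 + 7/5) = 34/5; numerator = 4(5/3) + 1(1) = 23/3; a_2 = (23/3)/(34/5) = 115/102
  n = 3: D(3) = 3(3 + 7/5) = 66/5; numerator = 4(115/102) + 1(5/3) = 105/17; a_3 = (105/17)/(66/5) = 175/374
  n = 4: D(4) = 4(4 + 7/5) = 108/5; numerator = 4(175/374) + 1(115/102) = 3365/1122; a_4 = (3365/1122)/(108/5) = 16825/121176

r = 1; a_0 = 1; a_1 = 5/3; a_2 = 115/102; a_3 = 175/374; a_4 = 16825/121176


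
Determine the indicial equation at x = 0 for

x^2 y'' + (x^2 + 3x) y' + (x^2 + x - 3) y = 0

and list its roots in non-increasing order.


Divide by x^2 to reach normal form y'' + P_1(x) y' + P_2(x) y = 0 with P_1(x) = 1 + 3/x and P_2(x) = 1 + 1/x - 3/x^2.
x = 0 is a singular point because the y'-coefficient 1 + 3/x has a pole at x = 0 and the y-coefficient 1 + 1/x - 3/x^2 has a pole at x = 0.
It is a regular singular point because x P_1(x) = p(x) = x + 3 and x^2 P_2(x) = q(x) = x^2 + x - 3 are polynomials, hence analytic at x = 0.
p(0) = 3,  q(0) = -3.
Indicial equation: r(r-1) + p(0) r + q(0) = 0, i.e. r^2 + (p(0) - 1) r + q(0) = 0, i.e. r^2 + 2 r - 3 = 0.
Discriminant: (2)^2 - 4(-3) = 16, so r = (-2 ± 4)/2.
Solving: r_1 = 1, r_2 = -3.

indicial: r^2 + 2 r - 3 = 0; roots r_1 = 1, r_2 = -3


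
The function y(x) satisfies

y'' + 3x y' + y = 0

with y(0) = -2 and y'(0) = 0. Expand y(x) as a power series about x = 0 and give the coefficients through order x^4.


Ansatz: y(x) = sum_{n>=0} a_n x^n, so y'(x) = sum_{n>=1} n a_n x^(n-1) and y''(x) = sum_{n>=2} n(n-1) a_n x^(n-2).
Substitute into P(x) y'' + Q(x) y' + R(x) y = 0 with P(x) = 1, Q(x) = 3x, R(x) = 1, and match powers of x.
Initial conditions: a_0 = -2, a_1 = 0.
Setting the coefficient of each power of x to zero and solving order by order (substituting the coefficients already found):
  x^0: 2 a_2 + a_0 = 0  ->  2 a_2 = -a_0 = 2  ->  a_2 = 1
  x^1: 6 a_3 + 4 a_1 = 0  ->  6 a_3 = -4 a_1 = 0  ->  a_3 = 0
  x^2: 12 a_4 + 7 a_2 = 0  ->  12 a_4 = -7 a_2 = -7  ->  a_4 = -7/12
Truncated series: y(x) = -2 + x^2 - (7/12) x^4 + O(x^5).

a_0 = -2; a_1 = 0; a_2 = 1; a_3 = 0; a_4 = -7/12


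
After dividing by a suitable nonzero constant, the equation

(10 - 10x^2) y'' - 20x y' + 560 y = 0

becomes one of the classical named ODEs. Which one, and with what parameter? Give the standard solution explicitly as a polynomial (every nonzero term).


All three coefficients share the factor 10; dividing through by 10 gives  (1 - x^2) y'' - 2x y' + 56 y = 0.
This matches the Legendre equation (1 - x^2) y'' - 2x y' + n(n+1) y = 0 (note the -2x y' term) with n(n+1) = 56, so n = 7; the polynomial solution is P_7(x).
With y = sum_k a_k x^k, matching x^k gives (k+2)(k+1) a_{k+2} = [k(k+1) - n(n+1)] a_k = (k - 7)(k + 8) a_k. The right side vanishes at k = 7, so the series with the parity of 7 terminates at degree 7.
Standard normalization (P_n(1) = 1): leading coefficient (2n)!/(2^n (n!)^2) = 87178291200/(128*25401600) = 429/16, so a_7 = 429/16. Work downward with a_k = (k+1)(k+2) a_{k+2} / ((k - 7)(k + 8)):
  a_5 = (6)(7)(429/16) / ((5 - 7)(5 + 8)) = (9009/8)/(-26) = -693/16
  a_3 = (4)(5)(-693/16) / ((3 - 7)(3 + 8)) = (-3465/4)/(-44) = 315/16
  a_1 = (2)(3)(315/16) / ((1 - 7)(1 + 8)) = (945/8)/(-54) = -35/16
Hence P_7(x) = 429 x^7/16 - 693 x^5/16 + 315 x^3/16 - 35 x/16.

P_7(x); series = 429 x^7/16 - 693 x^5/16 + 315 x^3/16 - 35 x/16


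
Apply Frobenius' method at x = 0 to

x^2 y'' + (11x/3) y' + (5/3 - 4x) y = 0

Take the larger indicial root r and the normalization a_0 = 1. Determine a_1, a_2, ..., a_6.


Write in Frobenius form y'' + (p(x)/x) y' + (q(x)/x^2) y = 0:
  p(x) = 11/3,  q(x) = 5/3 - 4x.
Indicial equation: r(r-1) + (11/3) r + (5/3) = 0 -> roots r_1 = -1, r_2 = -5/3.
Take r = r_1 = -1. Let y(x) = x^r sum_{n>=0} a_n x^n with a_0 = 1.
Substitute y = x^r sum a_n x^n and match x^{r+n}. The recurrence is
  D(n) a_n - 4 a_{n-1} = 0,  where D(n) = (r+n)(r+n-1) + (11/3)(r+n) + (5/3).
  a_n = 4 / D(n) * a_{n-1}.
Since the indicial polynomial factors as (r - r_1)(r - r_2), D(n) = (r_1 + n - r_1)(r_1 + n - r_2) = n(n + 2/3).
Evaluating step by step (a_0 = 1):
  n = 1: D(1) = 1(1 + 2/3) = 5/3; numerator = 4(1) = 4; a_1 = (4)/(5/3) = 12/5
  n = 2: D(2) = 2(2 + 2/3) = 16/3; numerator = 4(12/5) = 48/5; a_2 = (48/5)/(16/3) = 9/5
  n = 3: D(3) = 3(3 + 2/3) = 11; numerator = 4(9/5) = 36/5; a_3 = (36/5)/(11) = 36/55
  n = 4: D(4) = 4(4 + 2/3) = 56/3; numerator = 4(36/55) = 144/55; a_4 = (144/55)/(56/3) = 54/385
  n = 5: D(5) = 5(5 + 2/3) = 85/3; numerator = 4(54/385) = 216/385; a_5 = (216/385)/(85/3) = 648/32725
  n = 6: D(6) = 6(6 + 2/3) = 40; numerator = 4(648/32725) = 2592/32725; a_6 = (2592/32725)/(40) = 324/163625

r = -1; a_0 = 1; a_1 = 12/5; a_2 = 9/5; a_3 = 36/55; a_4 = 54/385; a_5 = 648/32725; a_6 = 324/163625


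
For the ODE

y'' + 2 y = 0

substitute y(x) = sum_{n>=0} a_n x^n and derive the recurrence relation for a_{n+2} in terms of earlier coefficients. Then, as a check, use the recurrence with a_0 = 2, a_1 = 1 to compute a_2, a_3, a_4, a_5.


Substitute y = sum_n a_n x^n into y'' + (const) y = 0.
y''(x) = sum_{n>=0} (n+2)(n+1) a_{n+2} x^n.
The ODE becomes sum_n [(n+2)(n+1) a_{n+2} + 2 a_n] x^n = 0.
Setting each coefficient to zero gives the recurrence:
  (n+2)(n+1) a_{n+2} + 2 a_n = 0,
  a_{n+2} = -2 / ((n+1)(n+2)) a_n.

Check with a_0 = 2, a_1 = 1 (apply the recurrence for n = 0, 1, 2, 3): a_0 = 2, a_1 = 1, a_2 = -2, a_3 = -1/3, a_4 = 1/3, a_5 = 1/30.

a_{n+2} = -2/((n+1)(n+2)) * a_n; check: a_0 = 2, a_1 = 1, a_2 = -2, a_3 = -1/3, a_4 = 1/3, a_5 = 1/30


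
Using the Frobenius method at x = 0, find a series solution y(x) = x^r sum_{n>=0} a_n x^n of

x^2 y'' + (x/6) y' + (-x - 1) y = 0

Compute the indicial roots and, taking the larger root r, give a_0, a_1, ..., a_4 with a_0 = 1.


Write in Frobenius form y'' + (p(x)/x) y' + (q(x)/x^2) y = 0:
  p(x) = 1/6,  q(x) = -x - 1.
Indicial equation: r(r-1) + (1/6) r + (-1) = 0 -> roots r_1 = 3/2, r_2 = -2/3.
Take r = r_1 = 3/2. Let y(x) = x^r sum_{n>=0} a_n x^n with a_0 = 1.
Substitute y = x^r sum a_n x^n and match x^{r+n}. The recurrence is
  D(n) a_n - 1 a_{n-1} = 0,  where D(n) = (r+n)(r+n-1) + (1/6)(r+n) + (-1).
  a_n = 1 / D(n) * a_{n-1}.
Since the indicial polynomial factors as (r - r_1)(r - r_2), D(n) = (r_1 + n - r_1)(r_1 + n - r_2) = n(n + 13/6).
Evaluating step by step (a_0 = 1):
  n = 1: D(1) = 1(1 + 13/6) = 19/6; numerator = 1(1) = 1; a_1 = (1)/(19/6) = 6/19
  n = 2: D(2) = 2(2 + 13/6) = 25/3; numerator = 1(6/19) = 6/19; a_2 = (6/19)/(25/3) = 18/475
  n = 3: D(3) = 3(3 + 13/6) = 31/2; numerator = 1(18/475) = 18/475; a_3 = (18/475)/(31/2) = 36/14725
  n = 4: D(4) = 4(4 + 13/6) = 74/3; numerator = 1(36/14725) = 36/14725; a_4 = (36/14725)/(74/3) = 54/544825

r = 3/2; a_0 = 1; a_1 = 6/19; a_2 = 18/475; a_3 = 36/14725; a_4 = 54/544825


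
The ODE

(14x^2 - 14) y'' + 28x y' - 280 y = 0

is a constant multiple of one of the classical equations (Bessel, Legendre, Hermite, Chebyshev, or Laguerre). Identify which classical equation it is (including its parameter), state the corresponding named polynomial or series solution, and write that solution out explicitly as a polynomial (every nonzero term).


All three coefficients share the factor -14; dividing through by -14 gives  (1 - x^2) y'' - 2x y' + 20 y = 0.
This matches the Legendre equation (1 - x^2) y'' - 2x y' + n(n+1) y = 0 (note the -2x y' term) with n(n+1) = 20, so n = 4; the polynomial solution is P_4(x).
With y = sum_k a_k x^k, matching x^k gives (k+2)(k+1) a_{k+2} = [k(k+1) - n(n+1)] a_k = (k - 4)(k + 5) a_k. The right side vanishes at k = 4, so the series with the parity of 4 terminates at degree 4.
Standard normalization (P_n(1) = 1): leading coefficient (2n)!/(2^n (n!)^2) = 40320/(16*576) = 35/8, so a_4 = 35/8. Work downward with a_k = (k+1)(k+2) a_{k+2} / ((k - 4)(k + 5)):
  a_2 = (3)(4)(35/8) / ((2 - 4)(2 + 5)) = (105/2)/(-14) = -15/4
  a_0 = (1)(2)(-15/4) / ((0 - 4)(0 + 5)) = (-15/2)/(-20) = 3/8
Hence P_4(x) = 35 x^4/8 - 15 x^2/4 + 3/8.

P_4(x); series = 35 x^4/8 - 15 x^2/4 + 3/8


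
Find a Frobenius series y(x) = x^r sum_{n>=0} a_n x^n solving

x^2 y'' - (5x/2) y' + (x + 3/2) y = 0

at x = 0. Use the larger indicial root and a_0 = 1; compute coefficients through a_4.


Write in Frobenius form y'' + (p(x)/x) y' + (q(x)/x^2) y = 0:
  p(x) = -5/2,  q(x) = x + 3/2.
Indicial equation: r(r-1) + (-5/2) r + (3/2) = 0 -> roots r_1 = 3, r_2 = 1/2.
Take r = r_1 = 3. Let y(x) = x^r sum_{n>=0} a_n x^n with a_0 = 1.
Substitute y = x^r sum a_n x^n and match x^{r+n}. The recurrence is
  D(n) a_n + 1 a_{n-1} = 0,  where D(n) = (r+n)(r+n-1) + (-5/2)(r+n) + (3/2).
  a_n = -1 / D(n) * a_{n-1}.
Since the indicial polynomial factors as (r - r_1)(r - r_2), D(n) = (r_1 + n - r_1)(r_1 + n - r_2) = n(n + 5/2).
Evaluating step by step (a_0 = 1):
  n = 1: D(1) = 1(1 + 5/2) = 7/2; numerator = -1(1) = -1; a_1 = (-1)/(7/2) = -2/7
  n = 2: D(2) = 2(2 + 5/2) = 9; numerator = -1(-2/7) = 2/7; a_2 = (2/7)/(9) = 2/63
  n = 3: D(3) = 3(3 + 5/2) = 33/2; numerator = -1(2/63) = -2/63; a_3 = (-2/63)/(33/2) = -4/2079
  n = 4: D(4) = 4(4 + 5/2) = 26; numerator = -1(-4/2079) = 4/2079; a_4 = (4/2079)/(26) = 2/27027

r = 3; a_0 = 1; a_1 = -2/7; a_2 = 2/63; a_3 = -4/2079; a_4 = 2/27027


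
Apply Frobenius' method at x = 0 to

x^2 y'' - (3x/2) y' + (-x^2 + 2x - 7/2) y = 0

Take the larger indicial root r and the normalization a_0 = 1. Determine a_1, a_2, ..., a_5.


Write in Frobenius form y'' + (p(x)/x) y' + (q(x)/x^2) y = 0:
  p(x) = -3/2,  q(x) = -x^2 + 2x - 7/2.
Indicial equation: r(r-1) + (-3/2) r + (-7/2) = 0 -> roots r_1 = 7/2, r_2 = -1.
Take r = r_1 = 7/2. Let y(x) = x^r sum_{n>=0} a_n x^n with a_0 = 1.
Substitute y = x^r sum a_n x^n and match x^{r+n}. The recurrence is
  D(n) a_n + 2 a_{n-1} - 1 a_{n-2} = 0,  where D(n) = (r+n)(r+n-1) + (-3/2)(r+n) + (-7/2).
  a_n = [-2 a_{n-1} + 1 a_{n-2}] / D(n).
Since the indicial polynomial factors as (r - r_1)(r - r_2), D(n) = (r_1 + n - r_1)(r_1 + n - r_2) = n(n + 9/2).
Evaluating step by step (a_0 = 1):
  n = 1: D(1) = 1(1 + 9/2) = 11/2; numerator = -2(1) = -2; a_1 = (-2)/(11/2) = -4/11
  n = 2: D(2) = 2(2 + 9/2) = 13; numerator = -2(-4/11) + 1(1) = 19/11; a_2 = (19/11)/(13) = 19/143
  n = 3: D(3) = 3(3 + 9/2) = 45/2; numerator = -2(19/143) + 1(-4/11) = -90/143; a_3 = (-90/143)/(45/2) = -4/143
  n = 4: D(4) = 4(4 + 9/2) = 34; numerator = -2(-4/143) + 1(19/143) = 27/143; a_4 = (27/143)/(34) = 27/4862
  n = 5: D(5) = 5(5 + 9/2) = 95/2; numerator = -2(27/4862) + 1(-4/143) = -95/2431; a_5 = (-95/2431)/(95/2) = -2/2431

r = 7/2; a_0 = 1; a_1 = -4/11; a_2 = 19/143; a_3 = -4/143; a_4 = 27/4862; a_5 = -2/2431


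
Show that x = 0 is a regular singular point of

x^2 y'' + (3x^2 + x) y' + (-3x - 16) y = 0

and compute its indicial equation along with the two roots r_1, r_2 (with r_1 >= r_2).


Divide by x^2 to reach normal form y'' + P_1(x) y' + P_2(x) y = 0 with P_1(x) = 3 + 1/x and P_2(x) = -3/x - 16/x^2.
x = 0 is a singular point because the y'-coefficient 3 + 1/x has a pole at x = 0 and the y-coefficient -3/x - 16/x^2 has a pole at x = 0.
It is a regular singular point because x P_1(x) = p(x) = 3x + 1 and x^2 P_2(x) = q(x) = -3x - 16 are polynomials, hence analytic at x = 0.
p(0) = 1,  q(0) = -16.
Indicial equation: r(r-1) + p(0) r + q(0) = 0, i.e. r^2 + (p(0) - 1) r + q(0) = 0, i.e. r^2 - 16 = 0.
Discriminant: (0)^2 - 4(-16) = 64, so r = (0 ± 8)/2.
Solving: r_1 = 4, r_2 = -4.

indicial: r^2 - 16 = 0; roots r_1 = 4, r_2 = -4


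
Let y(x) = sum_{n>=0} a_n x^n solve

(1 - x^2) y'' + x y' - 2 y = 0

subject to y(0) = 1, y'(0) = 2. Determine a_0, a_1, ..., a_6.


Ansatz: y(x) = sum_{n>=0} a_n x^n, so y'(x) = sum_{n>=1} n a_n x^(n-1) and y''(x) = sum_{n>=2} n(n-1) a_n x^(n-2).
Substitute into P(x) y'' + Q(x) y' + R(x) y = 0 with P(x) = 1 - x^2, Q(x) = x, R(x) = -2, and match powers of x.
Initial conditions: a_0 = 1, a_1 = 2.
Setting the coefficient of each power of x to zero and solving order by order (substituting the coefficients already found):
  x^0: 2 a_2 - 2 a_0 = 0  ->  2 a_2 = 2 a_0 = 2  ->  a_2 = 1
  x^1: 6 a_3 - a_1 = 0  ->  6 a_3 = a_1 = 2  ->  a_3 = 1/3
  x^2: 12 a_4 - 2 a_2 = 0  ->  12 a_4 = 2 a_2 = 2  ->  a_4 = 1/6
  x^3: 20 a_5 - 5 a_3 = 0  ->  20 a_5 = 5 a_3 = 5/3  ->  a_5 = 1/12
  x^4: 30 a_6 - 10 a_4 = 0  ->  30 a_6 = 10 a_4 = 5/3  ->  a_6 = 1/18
Truncated series: y(x) = 1 + 2 x + x^2 + (1/3) x^3 + (1/6) x^4 + (1/12) x^5 + (1/18) x^6 + O(x^7).

a_0 = 1; a_1 = 2; a_2 = 1; a_3 = 1/3; a_4 = 1/6; a_5 = 1/12; a_6 = 1/18


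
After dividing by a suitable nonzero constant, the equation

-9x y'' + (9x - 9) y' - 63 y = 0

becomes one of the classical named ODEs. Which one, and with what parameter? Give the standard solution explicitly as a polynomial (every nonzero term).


All three coefficients share the factor -9; dividing through by -9 gives  x y'' + (1 - x) y' + 7 y = 0.
This matches the Laguerre equation x y'' + (1 - x) y' + n y = 0 with n = 7; the polynomial solution is L_7(x).
With y = sum_k a_k x^k, matching x^k gives (k+1)k a_{k+1} + (k+1) a_{k+1} - k a_k + n a_k = 0, i.e. (k+1)^2 a_{k+1} = (k - n) a_k = (k - 7) a_k. The right side vanishes at k = 7, so the series terminates at degree 7.
Standard normalization L_n(0) = 1 gives a_0 = 1. Work upward with a_{k+1} = (k - 7) a_k / (k+1)^2:
  a_1 = (0 - 7)(1) / 1^2 = -7/1 = -7
  a_2 = (1 - 7)(-7) / 2^2 = 42/4 = 21/2
  a_3 = (2 - 7)(21/2) / 3^2 = (-105/2)/9 = -35/6
  a_4 = (3 - 7)(-35/6) / 4^2 = (70/3)/16 = 35/24
  a_5 = (4 - 7)(35/24) / 5^2 = (-35/8)/25 = -7/40
  a_6 = (5 - 7)(-7/40) / 6^2 = (7/20)/36 = 7/720
  a_7 = (6 - 7)(7/720) / 7^2 = (-7/720)/49 = -1/5040
Hence L_7(x) = -x^7/5040 + 7 x^6/720 - 7 x^5/40 + 35 x^4/24 - 35 x^3/6 + 21 x^2/2 - 7 x + 1.

L_7(x); series = -x^7/5040 + 7 x^6/720 - 7 x^5/40 + 35 x^4/24 - 35 x^3/6 + 21 x^2/2 - 7 x + 1


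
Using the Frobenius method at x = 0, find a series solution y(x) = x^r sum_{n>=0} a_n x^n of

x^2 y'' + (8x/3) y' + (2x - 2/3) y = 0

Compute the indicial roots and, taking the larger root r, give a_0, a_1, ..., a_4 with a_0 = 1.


Write in Frobenius form y'' + (p(x)/x) y' + (q(x)/x^2) y = 0:
  p(x) = 8/3,  q(x) = 2x - 2/3.
Indicial equation: r(r-1) + (8/3) r + (-2/3) = 0 -> roots r_1 = 1/3, r_2 = -2.
Take r = r_1 = 1/3. Let y(x) = x^r sum_{n>=0} a_n x^n with a_0 = 1.
Substitute y = x^r sum a_n x^n and match x^{r+n}. The recurrence is
  D(n) a_n + 2 a_{n-1} = 0,  where D(n) = (r+n)(r+n-1) + (8/3)(r+n) + (-2/3).
  a_n = -2 / D(n) * a_{n-1}.
Since the indicial polynomial factors as (r - r_1)(r - r_2), D(n) = (r_1 + n - r_1)(r_1 + n - r_2) = n(n + 7/3).
Evaluating step by step (a_0 = 1):
  n = 1: D(1) = 1(1 + 7/3) = 10/3; numerator = -2(1) = -2; a_1 = (-2)/(10/3) = -3/5
  n = 2: D(2) = 2(2 + 7/3) = 26/3; numerator = -2(-3/5) = 6/5; a_2 = (6/5)/(26/3) = 9/65
  n = 3: D(3) = 3(3 + 7/3) = 16; numerator = -2(9/65) = -18/65; a_3 = (-18/65)/(16) = -9/520
  n = 4: D(4) = 4(4 + 7/3) = 76/3; numerator = -2(-9/520) = 9/260; a_4 = (9/260)/(76/3) = 27/19760

r = 1/3; a_0 = 1; a_1 = -3/5; a_2 = 9/65; a_3 = -9/520; a_4 = 27/19760


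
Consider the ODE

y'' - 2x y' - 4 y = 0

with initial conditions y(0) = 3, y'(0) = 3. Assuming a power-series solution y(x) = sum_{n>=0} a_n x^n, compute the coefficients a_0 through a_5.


Ansatz: y(x) = sum_{n>=0} a_n x^n, so y'(x) = sum_{n>=1} n a_n x^(n-1) and y''(x) = sum_{n>=2} n(n-1) a_n x^(n-2).
Substitute into P(x) y'' + Q(x) y' + R(x) y = 0 with P(x) = 1, Q(x) = -2x, R(x) = -4, and match powers of x.
Initial conditions: a_0 = 3, a_1 = 3.
Setting the coefficient of each power of x to zero and solving order by order (substituting the coefficients already found):
  x^0: 2 a_2 - 4 a_0 = 0  ->  2 a_2 = 4 a_0 = 12  ->  a_2 = 6
  x^1: 6 a_3 - 6 a_1 = 0  ->  6 a_3 = 6 a_1 = 18  ->  a_3 = 3
  x^2: 12 a_4 - 8 a_2 = 0  ->  12 a_4 = 8 a_2 = 48  ->  a_4 = 4
  x^3: 20 a_5 - 10 a_3 = 0  ->  20 a_5 = 10 a_3 = 30  ->  a_5 = 3/2
Truncated series: y(x) = 3 + 3 x + 6 x^2 + 3 x^3 + 4 x^4 + (3/2) x^5 + O(x^6).

a_0 = 3; a_1 = 3; a_2 = 6; a_3 = 3; a_4 = 4; a_5 = 3/2


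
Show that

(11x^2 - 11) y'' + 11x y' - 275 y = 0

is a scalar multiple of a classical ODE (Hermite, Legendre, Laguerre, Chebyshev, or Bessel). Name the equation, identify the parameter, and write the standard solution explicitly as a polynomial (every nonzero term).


All three coefficients share the factor -11; dividing through by -11 gives  (1 - x^2) y'' - x y' + 25 y = 0.
This matches the Chebyshev equation (1 - x^2) y'' - x y' + n^2 y = 0 (note the -x y' term, not -2x y') with n^2 = 25, so n = 5; the polynomial solution is T_5(x).
With y = sum_k a_k x^k, matching x^k gives (k+2)(k+1) a_{k+2} = (k^2 - n^2) a_k = (k - 5)(k + 5) a_k. The right side vanishes at k = 5, so the series with the parity of 5 terminates at degree 5.
Standard normalization: leading coefficient of T_n is 2^(n-1), so a_5 = 2^4 = 16. Work downward with a_k = (k+1)(k+2) a_{k+2} / ((k - 5)(k + 5)):
  a_3 = (4)(5)(16) / ((3 - 5)(3 + 5)) = 320/(-16) = -20
  a_1 = (2)(3)(-20) / ((1 - 5)(1 + 5)) = -120/(-24) = 5
Hence T_5(x) = 16 x^5 - 20 x^3 + 5 x.

T_5(x); series = 16 x^5 - 20 x^3 + 5 x


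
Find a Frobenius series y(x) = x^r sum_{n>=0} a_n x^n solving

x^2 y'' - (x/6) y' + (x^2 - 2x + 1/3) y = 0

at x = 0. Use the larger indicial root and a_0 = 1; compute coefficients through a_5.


Write in Frobenius form y'' + (p(x)/x) y' + (q(x)/x^2) y = 0:
  p(x) = -1/6,  q(x) = x^2 - 2x + 1/3.
Indicial equation: r(r-1) + (-1/6) r + (1/3) = 0 -> roots r_1 = 2/3, r_2 = 1/2.
Take r = r_1 = 2/3. Let y(x) = x^r sum_{n>=0} a_n x^n with a_0 = 1.
Substitute y = x^r sum a_n x^n and match x^{r+n}. The recurrence is
  D(n) a_n - 2 a_{n-1} + 1 a_{n-2} = 0,  where D(n) = (r+n)(r+n-1) + (-1/6)(r+n) + (1/3).
  a_n = [2 a_{n-1} - 1 a_{n-2}] / D(n).
Since the indicial polynomial factors as (r - r_1)(r - r_2), D(n) = (r_1 + n - r_1)(r_1 + n - r_2) = n(n + 1/6).
Evaluating step by step (a_0 = 1):
  n = 1: D(1) = 1(1 + 1/6) = 7/6; numerator = 2(1) = 2; a_1 = (2)/(7/6) = 12/7
  n = 2: D(2) = 2(2 + 1/6) = 13/3; numerator = 2(12/7) - 1(1) = 17/7; a_2 = (17/7)/(13/3) = 51/91
  n = 3: D(3) = 3(3 + 1/6) = 19/2; numerator = 2(51/91) - 1(12/7) = -54/91; a_3 = (-54/91)/(19/2) = -108/1729
  n = 4: D(4) = 4(4 + 1/6) = 50/3; numerator = 2(-108/1729) - 1(51/91) = -1185/1729; a_4 = (-1185/1729)/(50/3) = -711/17290
  n = 5: D(5) = 5(5 + 1/6) = 155/6; numerator = 2(-711/17290) - 1(-108/1729) = -9/455; a_5 = (-9/455)/(155/6) = -54/70525

r = 2/3; a_0 = 1; a_1 = 12/7; a_2 = 51/91; a_3 = -108/1729; a_4 = -711/17290; a_5 = -54/70525
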